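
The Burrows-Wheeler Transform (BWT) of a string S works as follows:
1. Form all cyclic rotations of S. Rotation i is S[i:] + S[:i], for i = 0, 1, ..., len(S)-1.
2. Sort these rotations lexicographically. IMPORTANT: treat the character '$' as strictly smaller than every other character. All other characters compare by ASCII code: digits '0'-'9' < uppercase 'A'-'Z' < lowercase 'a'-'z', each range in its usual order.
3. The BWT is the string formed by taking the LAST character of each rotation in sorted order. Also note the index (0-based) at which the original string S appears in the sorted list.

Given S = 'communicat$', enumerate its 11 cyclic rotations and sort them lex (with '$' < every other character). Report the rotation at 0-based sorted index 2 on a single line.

Answer: cat$communi

Derivation:
All 11 rotations (rotation i = S[i:]+S[:i]):
  rot[0] = communicat$
  rot[1] = ommunicat$c
  rot[2] = mmunicat$co
  rot[3] = municat$com
  rot[4] = unicat$comm
  rot[5] = nicat$commu
  rot[6] = icat$commun
  rot[7] = cat$communi
  rot[8] = at$communic
  rot[9] = t$communica
  rot[10] = $communicat
Sorted (with $ < everything):
  sorted[0] = $communicat
  sorted[1] = at$communic
  sorted[2] = cat$communi
  sorted[3] = communicat$
  sorted[4] = icat$commun
  sorted[5] = mmunicat$co
  sorted[6] = municat$com
  sorted[7] = nicat$commu
  sorted[8] = ommunicat$c
  sorted[9] = t$communica
  sorted[10] = unicat$comm
sorted[2] = cat$communi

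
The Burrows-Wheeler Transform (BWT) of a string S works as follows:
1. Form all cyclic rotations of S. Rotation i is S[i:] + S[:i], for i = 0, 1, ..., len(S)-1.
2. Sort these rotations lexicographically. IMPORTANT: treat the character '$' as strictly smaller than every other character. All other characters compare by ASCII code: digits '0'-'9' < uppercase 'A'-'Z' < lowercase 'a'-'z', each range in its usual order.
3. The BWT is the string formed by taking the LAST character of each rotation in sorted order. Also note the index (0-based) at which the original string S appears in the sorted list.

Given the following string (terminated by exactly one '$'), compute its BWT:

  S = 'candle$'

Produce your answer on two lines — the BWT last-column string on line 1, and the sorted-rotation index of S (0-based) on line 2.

Answer: ec$nlda
2

Derivation:
All 7 rotations (rotation i = S[i:]+S[:i]):
  rot[0] = candle$
  rot[1] = andle$c
  rot[2] = ndle$ca
  rot[3] = dle$can
  rot[4] = le$cand
  rot[5] = e$candl
  rot[6] = $candle
Sorted (with $ < everything):
  sorted[0] = $candle  (last char: 'e')
  sorted[1] = andle$c  (last char: 'c')
  sorted[2] = candle$  (last char: '$')
  sorted[3] = dle$can  (last char: 'n')
  sorted[4] = e$candl  (last char: 'l')
  sorted[5] = le$cand  (last char: 'd')
  sorted[6] = ndle$ca  (last char: 'a')
Last column: ec$nlda
Original string S is at sorted index 2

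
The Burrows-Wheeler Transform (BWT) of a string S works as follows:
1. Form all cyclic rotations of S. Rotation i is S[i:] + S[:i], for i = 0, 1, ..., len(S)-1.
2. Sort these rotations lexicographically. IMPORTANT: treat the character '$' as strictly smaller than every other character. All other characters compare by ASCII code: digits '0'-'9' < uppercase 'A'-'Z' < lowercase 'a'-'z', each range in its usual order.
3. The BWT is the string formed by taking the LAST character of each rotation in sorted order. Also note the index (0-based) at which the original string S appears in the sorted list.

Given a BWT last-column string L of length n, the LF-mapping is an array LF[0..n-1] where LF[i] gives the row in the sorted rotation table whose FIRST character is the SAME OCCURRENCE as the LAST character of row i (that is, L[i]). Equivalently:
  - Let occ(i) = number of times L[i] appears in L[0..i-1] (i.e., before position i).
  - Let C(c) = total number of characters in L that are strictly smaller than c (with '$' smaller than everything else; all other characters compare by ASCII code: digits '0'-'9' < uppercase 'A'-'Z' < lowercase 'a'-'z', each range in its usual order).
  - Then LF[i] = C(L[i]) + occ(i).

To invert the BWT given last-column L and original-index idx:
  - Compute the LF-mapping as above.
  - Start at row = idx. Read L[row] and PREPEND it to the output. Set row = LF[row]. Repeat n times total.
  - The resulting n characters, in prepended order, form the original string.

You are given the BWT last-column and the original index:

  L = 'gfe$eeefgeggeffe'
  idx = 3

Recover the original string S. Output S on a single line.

LF mapping: 12 8 1 0 2 3 4 9 13 5 14 15 6 10 11 7
Walk LF starting at row 3, prepending L[row]:
  step 1: row=3, L[3]='$', prepend. Next row=LF[3]=0
  step 2: row=0, L[0]='g', prepend. Next row=LF[0]=12
  step 3: row=12, L[12]='e', prepend. Next row=LF[12]=6
  step 4: row=6, L[6]='e', prepend. Next row=LF[6]=4
  step 5: row=4, L[4]='e', prepend. Next row=LF[4]=2
  step 6: row=2, L[2]='e', prepend. Next row=LF[2]=1
  step 7: row=1, L[1]='f', prepend. Next row=LF[1]=8
  step 8: row=8, L[8]='g', prepend. Next row=LF[8]=13
  step 9: row=13, L[13]='f', prepend. Next row=LF[13]=10
  step 10: row=10, L[10]='g', prepend. Next row=LF[10]=14
  step 11: row=14, L[14]='f', prepend. Next row=LF[14]=11
  step 12: row=11, L[11]='g', prepend. Next row=LF[11]=15
  step 13: row=15, L[15]='e', prepend. Next row=LF[15]=7
  step 14: row=7, L[7]='f', prepend. Next row=LF[7]=9
  step 15: row=9, L[9]='e', prepend. Next row=LF[9]=5
  step 16: row=5, L[5]='e', prepend. Next row=LF[5]=3
Reversed output: eefegfgfgfeeeeg$

Answer: eefegfgfgfeeeeg$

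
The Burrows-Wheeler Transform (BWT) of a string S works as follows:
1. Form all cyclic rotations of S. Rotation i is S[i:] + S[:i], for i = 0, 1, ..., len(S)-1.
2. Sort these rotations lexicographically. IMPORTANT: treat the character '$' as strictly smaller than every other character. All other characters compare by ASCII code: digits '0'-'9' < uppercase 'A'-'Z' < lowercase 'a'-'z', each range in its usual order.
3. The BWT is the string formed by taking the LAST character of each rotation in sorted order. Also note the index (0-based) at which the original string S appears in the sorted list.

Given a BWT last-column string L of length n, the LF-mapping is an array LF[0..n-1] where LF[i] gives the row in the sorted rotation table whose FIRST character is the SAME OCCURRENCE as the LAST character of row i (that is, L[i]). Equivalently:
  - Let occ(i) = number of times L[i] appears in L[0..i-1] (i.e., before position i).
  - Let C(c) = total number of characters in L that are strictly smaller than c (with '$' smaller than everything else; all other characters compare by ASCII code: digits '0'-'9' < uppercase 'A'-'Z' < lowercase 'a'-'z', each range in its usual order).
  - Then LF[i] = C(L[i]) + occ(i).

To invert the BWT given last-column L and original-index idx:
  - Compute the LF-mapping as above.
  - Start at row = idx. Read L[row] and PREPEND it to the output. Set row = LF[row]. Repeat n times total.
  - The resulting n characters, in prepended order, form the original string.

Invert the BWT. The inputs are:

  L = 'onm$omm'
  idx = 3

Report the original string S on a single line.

Answer: monmmo$

Derivation:
LF mapping: 5 4 1 0 6 2 3
Walk LF starting at row 3, prepending L[row]:
  step 1: row=3, L[3]='$', prepend. Next row=LF[3]=0
  step 2: row=0, L[0]='o', prepend. Next row=LF[0]=5
  step 3: row=5, L[5]='m', prepend. Next row=LF[5]=2
  step 4: row=2, L[2]='m', prepend. Next row=LF[2]=1
  step 5: row=1, L[1]='n', prepend. Next row=LF[1]=4
  step 6: row=4, L[4]='o', prepend. Next row=LF[4]=6
  step 7: row=6, L[6]='m', prepend. Next row=LF[6]=3
Reversed output: monmmo$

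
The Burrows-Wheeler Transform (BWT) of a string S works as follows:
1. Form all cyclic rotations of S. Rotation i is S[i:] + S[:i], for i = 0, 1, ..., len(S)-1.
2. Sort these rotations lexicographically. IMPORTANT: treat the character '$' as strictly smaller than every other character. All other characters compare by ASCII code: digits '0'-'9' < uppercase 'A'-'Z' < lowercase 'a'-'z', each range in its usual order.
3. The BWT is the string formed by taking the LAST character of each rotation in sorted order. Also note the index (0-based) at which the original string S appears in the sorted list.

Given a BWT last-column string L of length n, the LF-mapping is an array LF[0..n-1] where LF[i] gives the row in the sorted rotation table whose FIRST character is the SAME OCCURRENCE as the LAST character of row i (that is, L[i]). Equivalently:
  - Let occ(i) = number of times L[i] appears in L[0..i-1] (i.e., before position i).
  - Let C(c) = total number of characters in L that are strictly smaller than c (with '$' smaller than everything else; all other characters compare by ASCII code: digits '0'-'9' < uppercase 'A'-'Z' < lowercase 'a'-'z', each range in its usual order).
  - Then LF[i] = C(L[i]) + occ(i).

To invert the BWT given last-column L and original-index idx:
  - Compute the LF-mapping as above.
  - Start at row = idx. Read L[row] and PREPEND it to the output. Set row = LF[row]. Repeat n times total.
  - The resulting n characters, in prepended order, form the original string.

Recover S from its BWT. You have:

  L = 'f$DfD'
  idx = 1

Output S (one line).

LF mapping: 3 0 1 4 2
Walk LF starting at row 1, prepending L[row]:
  step 1: row=1, L[1]='$', prepend. Next row=LF[1]=0
  step 2: row=0, L[0]='f', prepend. Next row=LF[0]=3
  step 3: row=3, L[3]='f', prepend. Next row=LF[3]=4
  step 4: row=4, L[4]='D', prepend. Next row=LF[4]=2
  step 5: row=2, L[2]='D', prepend. Next row=LF[2]=1
Reversed output: DDff$

Answer: DDff$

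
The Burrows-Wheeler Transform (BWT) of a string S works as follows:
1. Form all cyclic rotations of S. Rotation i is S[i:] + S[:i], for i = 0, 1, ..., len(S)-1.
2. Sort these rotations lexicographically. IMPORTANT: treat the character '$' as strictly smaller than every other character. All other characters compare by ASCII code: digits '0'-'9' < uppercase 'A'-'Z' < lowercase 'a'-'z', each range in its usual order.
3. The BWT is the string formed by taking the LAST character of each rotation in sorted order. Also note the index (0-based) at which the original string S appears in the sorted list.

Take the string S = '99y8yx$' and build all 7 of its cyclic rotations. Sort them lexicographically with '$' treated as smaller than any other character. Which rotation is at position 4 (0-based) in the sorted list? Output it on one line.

Answer: x$99y8y

Derivation:
All 7 rotations (rotation i = S[i:]+S[:i]):
  rot[0] = 99y8yx$
  rot[1] = 9y8yx$9
  rot[2] = y8yx$99
  rot[3] = 8yx$99y
  rot[4] = yx$99y8
  rot[5] = x$99y8y
  rot[6] = $99y8yx
Sorted (with $ < everything):
  sorted[0] = $99y8yx
  sorted[1] = 8yx$99y
  sorted[2] = 99y8yx$
  sorted[3] = 9y8yx$9
  sorted[4] = x$99y8y
  sorted[5] = y8yx$99
  sorted[6] = yx$99y8
sorted[4] = x$99y8y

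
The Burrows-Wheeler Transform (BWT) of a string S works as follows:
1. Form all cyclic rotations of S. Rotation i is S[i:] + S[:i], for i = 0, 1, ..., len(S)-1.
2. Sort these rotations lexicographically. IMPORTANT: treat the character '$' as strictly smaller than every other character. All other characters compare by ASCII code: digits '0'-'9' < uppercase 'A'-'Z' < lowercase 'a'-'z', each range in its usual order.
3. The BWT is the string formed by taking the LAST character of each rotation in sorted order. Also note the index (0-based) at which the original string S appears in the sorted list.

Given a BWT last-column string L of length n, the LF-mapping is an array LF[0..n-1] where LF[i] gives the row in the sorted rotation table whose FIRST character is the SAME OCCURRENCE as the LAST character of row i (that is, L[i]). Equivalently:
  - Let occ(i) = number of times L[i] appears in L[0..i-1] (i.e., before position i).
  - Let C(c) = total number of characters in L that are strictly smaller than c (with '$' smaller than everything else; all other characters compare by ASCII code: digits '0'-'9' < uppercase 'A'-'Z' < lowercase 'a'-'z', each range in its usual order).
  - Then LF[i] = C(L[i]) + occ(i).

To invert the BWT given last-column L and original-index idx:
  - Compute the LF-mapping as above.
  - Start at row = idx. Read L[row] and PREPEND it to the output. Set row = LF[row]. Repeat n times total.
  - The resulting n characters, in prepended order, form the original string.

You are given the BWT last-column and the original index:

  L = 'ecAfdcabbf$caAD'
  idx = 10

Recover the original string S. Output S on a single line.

Answer: cdabbcAAfDfcae$

Derivation:
LF mapping: 12 8 1 13 11 9 4 6 7 14 0 10 5 2 3
Walk LF starting at row 10, prepending L[row]:
  step 1: row=10, L[10]='$', prepend. Next row=LF[10]=0
  step 2: row=0, L[0]='e', prepend. Next row=LF[0]=12
  step 3: row=12, L[12]='a', prepend. Next row=LF[12]=5
  step 4: row=5, L[5]='c', prepend. Next row=LF[5]=9
  step 5: row=9, L[9]='f', prepend. Next row=LF[9]=14
  step 6: row=14, L[14]='D', prepend. Next row=LF[14]=3
  step 7: row=3, L[3]='f', prepend. Next row=LF[3]=13
  step 8: row=13, L[13]='A', prepend. Next row=LF[13]=2
  step 9: row=2, L[2]='A', prepend. Next row=LF[2]=1
  step 10: row=1, L[1]='c', prepend. Next row=LF[1]=8
  step 11: row=8, L[8]='b', prepend. Next row=LF[8]=7
  step 12: row=7, L[7]='b', prepend. Next row=LF[7]=6
  step 13: row=6, L[6]='a', prepend. Next row=LF[6]=4
  step 14: row=4, L[4]='d', prepend. Next row=LF[4]=11
  step 15: row=11, L[11]='c', prepend. Next row=LF[11]=10
Reversed output: cdabbcAAfDfcae$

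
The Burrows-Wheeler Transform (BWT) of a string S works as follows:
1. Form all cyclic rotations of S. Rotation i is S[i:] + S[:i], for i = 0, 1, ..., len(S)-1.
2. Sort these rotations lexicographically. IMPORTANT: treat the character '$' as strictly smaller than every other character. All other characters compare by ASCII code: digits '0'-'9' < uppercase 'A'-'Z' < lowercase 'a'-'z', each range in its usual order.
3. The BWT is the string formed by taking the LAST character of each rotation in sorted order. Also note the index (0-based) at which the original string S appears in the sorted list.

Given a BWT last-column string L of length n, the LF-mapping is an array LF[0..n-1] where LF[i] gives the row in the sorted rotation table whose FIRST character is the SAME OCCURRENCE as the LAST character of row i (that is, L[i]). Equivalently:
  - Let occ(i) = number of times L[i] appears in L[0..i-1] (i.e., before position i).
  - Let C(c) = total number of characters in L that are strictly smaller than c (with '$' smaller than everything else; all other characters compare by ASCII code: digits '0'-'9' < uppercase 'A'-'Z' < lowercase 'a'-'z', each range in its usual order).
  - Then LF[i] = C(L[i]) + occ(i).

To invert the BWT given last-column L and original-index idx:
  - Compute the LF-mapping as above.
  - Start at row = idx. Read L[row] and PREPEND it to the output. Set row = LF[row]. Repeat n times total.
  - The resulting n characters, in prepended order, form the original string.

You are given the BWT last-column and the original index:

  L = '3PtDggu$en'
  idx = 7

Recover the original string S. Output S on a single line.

LF mapping: 1 3 8 2 5 6 9 0 4 7
Walk LF starting at row 7, prepending L[row]:
  step 1: row=7, L[7]='$', prepend. Next row=LF[7]=0
  step 2: row=0, L[0]='3', prepend. Next row=LF[0]=1
  step 3: row=1, L[1]='P', prepend. Next row=LF[1]=3
  step 4: row=3, L[3]='D', prepend. Next row=LF[3]=2
  step 5: row=2, L[2]='t', prepend. Next row=LF[2]=8
  step 6: row=8, L[8]='e', prepend. Next row=LF[8]=4
  step 7: row=4, L[4]='g', prepend. Next row=LF[4]=5
  step 8: row=5, L[5]='g', prepend. Next row=LF[5]=6
  step 9: row=6, L[6]='u', prepend. Next row=LF[6]=9
  step 10: row=9, L[9]='n', prepend. Next row=LF[9]=7
Reversed output: nuggetDP3$

Answer: nuggetDP3$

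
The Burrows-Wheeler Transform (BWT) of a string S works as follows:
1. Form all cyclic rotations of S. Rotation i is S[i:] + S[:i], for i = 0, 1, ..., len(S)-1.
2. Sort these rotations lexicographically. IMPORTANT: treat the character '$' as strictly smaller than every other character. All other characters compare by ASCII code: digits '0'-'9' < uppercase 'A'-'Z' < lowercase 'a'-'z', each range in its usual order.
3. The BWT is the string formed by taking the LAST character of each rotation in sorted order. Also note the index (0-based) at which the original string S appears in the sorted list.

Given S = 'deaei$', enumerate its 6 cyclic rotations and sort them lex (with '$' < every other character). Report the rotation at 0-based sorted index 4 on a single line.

Answer: ei$dea

Derivation:
All 6 rotations (rotation i = S[i:]+S[:i]):
  rot[0] = deaei$
  rot[1] = eaei$d
  rot[2] = aei$de
  rot[3] = ei$dea
  rot[4] = i$deae
  rot[5] = $deaei
Sorted (with $ < everything):
  sorted[0] = $deaei
  sorted[1] = aei$de
  sorted[2] = deaei$
  sorted[3] = eaei$d
  sorted[4] = ei$dea
  sorted[5] = i$deae
sorted[4] = ei$dea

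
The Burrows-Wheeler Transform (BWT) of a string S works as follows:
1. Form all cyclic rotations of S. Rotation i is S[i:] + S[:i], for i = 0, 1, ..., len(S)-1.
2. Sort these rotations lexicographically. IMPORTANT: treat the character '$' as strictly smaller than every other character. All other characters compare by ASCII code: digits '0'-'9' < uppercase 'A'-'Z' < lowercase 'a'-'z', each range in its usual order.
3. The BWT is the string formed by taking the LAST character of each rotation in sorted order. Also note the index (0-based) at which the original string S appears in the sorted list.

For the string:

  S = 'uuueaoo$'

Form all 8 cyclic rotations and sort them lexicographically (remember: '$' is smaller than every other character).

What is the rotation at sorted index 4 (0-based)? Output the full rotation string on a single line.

All 8 rotations (rotation i = S[i:]+S[:i]):
  rot[0] = uuueaoo$
  rot[1] = uueaoo$u
  rot[2] = ueaoo$uu
  rot[3] = eaoo$uuu
  rot[4] = aoo$uuue
  rot[5] = oo$uuuea
  rot[6] = o$uuueao
  rot[7] = $uuueaoo
Sorted (with $ < everything):
  sorted[0] = $uuueaoo
  sorted[1] = aoo$uuue
  sorted[2] = eaoo$uuu
  sorted[3] = o$uuueao
  sorted[4] = oo$uuuea
  sorted[5] = ueaoo$uu
  sorted[6] = uueaoo$u
  sorted[7] = uuueaoo$
sorted[4] = oo$uuuea

Answer: oo$uuuea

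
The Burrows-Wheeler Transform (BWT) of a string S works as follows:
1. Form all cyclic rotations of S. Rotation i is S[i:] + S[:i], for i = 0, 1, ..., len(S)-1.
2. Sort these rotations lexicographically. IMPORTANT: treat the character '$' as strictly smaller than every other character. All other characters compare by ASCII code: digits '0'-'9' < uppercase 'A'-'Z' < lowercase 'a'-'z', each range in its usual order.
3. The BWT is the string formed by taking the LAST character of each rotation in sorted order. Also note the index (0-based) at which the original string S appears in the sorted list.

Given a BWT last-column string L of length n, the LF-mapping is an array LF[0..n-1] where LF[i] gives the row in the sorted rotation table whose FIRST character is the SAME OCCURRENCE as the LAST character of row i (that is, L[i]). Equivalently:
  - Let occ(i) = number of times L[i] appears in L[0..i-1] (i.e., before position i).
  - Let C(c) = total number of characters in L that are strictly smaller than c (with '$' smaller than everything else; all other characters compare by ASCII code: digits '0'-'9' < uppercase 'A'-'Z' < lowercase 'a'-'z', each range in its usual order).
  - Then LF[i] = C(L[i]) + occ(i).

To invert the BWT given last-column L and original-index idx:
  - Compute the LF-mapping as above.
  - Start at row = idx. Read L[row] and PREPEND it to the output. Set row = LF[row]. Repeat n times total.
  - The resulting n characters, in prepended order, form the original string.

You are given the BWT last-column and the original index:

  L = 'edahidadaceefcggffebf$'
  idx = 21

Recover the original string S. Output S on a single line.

LF mapping: 10 7 1 20 21 8 2 9 3 5 11 12 14 6 18 19 15 16 13 4 17 0
Walk LF starting at row 21, prepending L[row]:
  step 1: row=21, L[21]='$', prepend. Next row=LF[21]=0
  step 2: row=0, L[0]='e', prepend. Next row=LF[0]=10
  step 3: row=10, L[10]='e', prepend. Next row=LF[10]=11
  step 4: row=11, L[11]='e', prepend. Next row=LF[11]=12
  step 5: row=12, L[12]='f', prepend. Next row=LF[12]=14
  step 6: row=14, L[14]='g', prepend. Next row=LF[14]=18
  step 7: row=18, L[18]='e', prepend. Next row=LF[18]=13
  step 8: row=13, L[13]='c', prepend. Next row=LF[13]=6
  step 9: row=6, L[6]='a', prepend. Next row=LF[6]=2
  step 10: row=2, L[2]='a', prepend. Next row=LF[2]=1
  step 11: row=1, L[1]='d', prepend. Next row=LF[1]=7
  step 12: row=7, L[7]='d', prepend. Next row=LF[7]=9
  step 13: row=9, L[9]='c', prepend. Next row=LF[9]=5
  step 14: row=5, L[5]='d', prepend. Next row=LF[5]=8
  step 15: row=8, L[8]='a', prepend. Next row=LF[8]=3
  step 16: row=3, L[3]='h', prepend. Next row=LF[3]=20
  step 17: row=20, L[20]='f', prepend. Next row=LF[20]=17
  step 18: row=17, L[17]='f', prepend. Next row=LF[17]=16
  step 19: row=16, L[16]='f', prepend. Next row=LF[16]=15
  step 20: row=15, L[15]='g', prepend. Next row=LF[15]=19
  step 21: row=19, L[19]='b', prepend. Next row=LF[19]=4
  step 22: row=4, L[4]='i', prepend. Next row=LF[4]=21
Reversed output: ibgfffhadcddaacegfeee$

Answer: ibgfffhadcddaacegfeee$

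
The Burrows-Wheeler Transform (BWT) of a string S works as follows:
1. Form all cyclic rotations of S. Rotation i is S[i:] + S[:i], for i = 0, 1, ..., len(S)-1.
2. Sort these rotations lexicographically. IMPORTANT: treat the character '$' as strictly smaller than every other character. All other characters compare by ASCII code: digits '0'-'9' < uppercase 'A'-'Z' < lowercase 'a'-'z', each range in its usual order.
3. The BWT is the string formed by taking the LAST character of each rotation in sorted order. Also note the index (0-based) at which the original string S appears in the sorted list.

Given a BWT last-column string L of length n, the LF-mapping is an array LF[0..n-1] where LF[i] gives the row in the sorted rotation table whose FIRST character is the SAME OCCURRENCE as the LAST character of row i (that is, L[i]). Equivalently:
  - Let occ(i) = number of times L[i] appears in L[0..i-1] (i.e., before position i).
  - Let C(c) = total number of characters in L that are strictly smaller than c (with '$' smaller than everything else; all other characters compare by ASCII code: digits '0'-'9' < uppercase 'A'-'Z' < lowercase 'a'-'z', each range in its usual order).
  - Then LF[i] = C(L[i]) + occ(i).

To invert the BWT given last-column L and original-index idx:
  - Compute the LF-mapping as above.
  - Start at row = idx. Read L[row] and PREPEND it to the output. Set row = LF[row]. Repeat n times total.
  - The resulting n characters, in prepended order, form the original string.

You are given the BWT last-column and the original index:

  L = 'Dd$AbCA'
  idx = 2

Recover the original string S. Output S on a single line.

LF mapping: 4 6 0 1 5 3 2
Walk LF starting at row 2, prepending L[row]:
  step 1: row=2, L[2]='$', prepend. Next row=LF[2]=0
  step 2: row=0, L[0]='D', prepend. Next row=LF[0]=4
  step 3: row=4, L[4]='b', prepend. Next row=LF[4]=5
  step 4: row=5, L[5]='C', prepend. Next row=LF[5]=3
  step 5: row=3, L[3]='A', prepend. Next row=LF[3]=1
  step 6: row=1, L[1]='d', prepend. Next row=LF[1]=6
  step 7: row=6, L[6]='A', prepend. Next row=LF[6]=2
Reversed output: AdACbD$

Answer: AdACbD$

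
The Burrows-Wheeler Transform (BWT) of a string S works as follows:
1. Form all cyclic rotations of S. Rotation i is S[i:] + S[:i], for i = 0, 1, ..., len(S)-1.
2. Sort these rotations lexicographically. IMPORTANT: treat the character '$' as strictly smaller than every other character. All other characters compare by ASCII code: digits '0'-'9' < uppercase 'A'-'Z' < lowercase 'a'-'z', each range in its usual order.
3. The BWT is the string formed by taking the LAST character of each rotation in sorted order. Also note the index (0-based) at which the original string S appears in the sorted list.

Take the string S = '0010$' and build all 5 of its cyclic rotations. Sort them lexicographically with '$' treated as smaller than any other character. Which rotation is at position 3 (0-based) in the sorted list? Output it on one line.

Answer: 010$0

Derivation:
All 5 rotations (rotation i = S[i:]+S[:i]):
  rot[0] = 0010$
  rot[1] = 010$0
  rot[2] = 10$00
  rot[3] = 0$001
  rot[4] = $0010
Sorted (with $ < everything):
  sorted[0] = $0010
  sorted[1] = 0$001
  sorted[2] = 0010$
  sorted[3] = 010$0
  sorted[4] = 10$00
sorted[3] = 010$0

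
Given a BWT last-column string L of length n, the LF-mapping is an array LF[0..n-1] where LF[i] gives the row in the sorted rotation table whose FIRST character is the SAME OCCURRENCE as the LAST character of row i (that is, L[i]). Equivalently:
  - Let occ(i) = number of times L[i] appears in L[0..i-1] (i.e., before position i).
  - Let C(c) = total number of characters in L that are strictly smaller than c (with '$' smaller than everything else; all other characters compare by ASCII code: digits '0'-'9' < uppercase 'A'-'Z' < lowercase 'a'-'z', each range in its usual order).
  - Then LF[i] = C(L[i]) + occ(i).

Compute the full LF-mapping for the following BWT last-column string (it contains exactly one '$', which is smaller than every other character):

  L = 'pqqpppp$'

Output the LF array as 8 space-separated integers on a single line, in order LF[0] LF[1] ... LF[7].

Answer: 1 6 7 2 3 4 5 0

Derivation:
Char counts: '$':1, 'p':5, 'q':2
C (first-col start): C('$')=0, C('p')=1, C('q')=6
L[0]='p': occ=0, LF[0]=C('p')+0=1+0=1
L[1]='q': occ=0, LF[1]=C('q')+0=6+0=6
L[2]='q': occ=1, LF[2]=C('q')+1=6+1=7
L[3]='p': occ=1, LF[3]=C('p')+1=1+1=2
L[4]='p': occ=2, LF[4]=C('p')+2=1+2=3
L[5]='p': occ=3, LF[5]=C('p')+3=1+3=4
L[6]='p': occ=4, LF[6]=C('p')+4=1+4=5
L[7]='$': occ=0, LF[7]=C('$')+0=0+0=0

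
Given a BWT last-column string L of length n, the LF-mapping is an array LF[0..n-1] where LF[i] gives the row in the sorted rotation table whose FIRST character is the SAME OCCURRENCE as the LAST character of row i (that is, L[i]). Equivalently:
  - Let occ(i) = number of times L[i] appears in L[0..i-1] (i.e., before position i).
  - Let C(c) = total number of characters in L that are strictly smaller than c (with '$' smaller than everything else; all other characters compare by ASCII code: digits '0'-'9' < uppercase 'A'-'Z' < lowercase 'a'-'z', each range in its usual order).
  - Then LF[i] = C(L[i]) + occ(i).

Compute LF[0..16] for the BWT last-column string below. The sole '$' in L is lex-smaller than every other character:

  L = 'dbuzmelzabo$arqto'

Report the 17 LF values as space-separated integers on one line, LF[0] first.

Char counts: '$':1, 'a':2, 'b':2, 'd':1, 'e':1, 'l':1, 'm':1, 'o':2, 'q':1, 'r':1, 't':1, 'u':1, 'z':2
C (first-col start): C('$')=0, C('a')=1, C('b')=3, C('d')=5, C('e')=6, C('l')=7, C('m')=8, C('o')=9, C('q')=11, C('r')=12, C('t')=13, C('u')=14, C('z')=15
L[0]='d': occ=0, LF[0]=C('d')+0=5+0=5
L[1]='b': occ=0, LF[1]=C('b')+0=3+0=3
L[2]='u': occ=0, LF[2]=C('u')+0=14+0=14
L[3]='z': occ=0, LF[3]=C('z')+0=15+0=15
L[4]='m': occ=0, LF[4]=C('m')+0=8+0=8
L[5]='e': occ=0, LF[5]=C('e')+0=6+0=6
L[6]='l': occ=0, LF[6]=C('l')+0=7+0=7
L[7]='z': occ=1, LF[7]=C('z')+1=15+1=16
L[8]='a': occ=0, LF[8]=C('a')+0=1+0=1
L[9]='b': occ=1, LF[9]=C('b')+1=3+1=4
L[10]='o': occ=0, LF[10]=C('o')+0=9+0=9
L[11]='$': occ=0, LF[11]=C('$')+0=0+0=0
L[12]='a': occ=1, LF[12]=C('a')+1=1+1=2
L[13]='r': occ=0, LF[13]=C('r')+0=12+0=12
L[14]='q': occ=0, LF[14]=C('q')+0=11+0=11
L[15]='t': occ=0, LF[15]=C('t')+0=13+0=13
L[16]='o': occ=1, LF[16]=C('o')+1=9+1=10

Answer: 5 3 14 15 8 6 7 16 1 4 9 0 2 12 11 13 10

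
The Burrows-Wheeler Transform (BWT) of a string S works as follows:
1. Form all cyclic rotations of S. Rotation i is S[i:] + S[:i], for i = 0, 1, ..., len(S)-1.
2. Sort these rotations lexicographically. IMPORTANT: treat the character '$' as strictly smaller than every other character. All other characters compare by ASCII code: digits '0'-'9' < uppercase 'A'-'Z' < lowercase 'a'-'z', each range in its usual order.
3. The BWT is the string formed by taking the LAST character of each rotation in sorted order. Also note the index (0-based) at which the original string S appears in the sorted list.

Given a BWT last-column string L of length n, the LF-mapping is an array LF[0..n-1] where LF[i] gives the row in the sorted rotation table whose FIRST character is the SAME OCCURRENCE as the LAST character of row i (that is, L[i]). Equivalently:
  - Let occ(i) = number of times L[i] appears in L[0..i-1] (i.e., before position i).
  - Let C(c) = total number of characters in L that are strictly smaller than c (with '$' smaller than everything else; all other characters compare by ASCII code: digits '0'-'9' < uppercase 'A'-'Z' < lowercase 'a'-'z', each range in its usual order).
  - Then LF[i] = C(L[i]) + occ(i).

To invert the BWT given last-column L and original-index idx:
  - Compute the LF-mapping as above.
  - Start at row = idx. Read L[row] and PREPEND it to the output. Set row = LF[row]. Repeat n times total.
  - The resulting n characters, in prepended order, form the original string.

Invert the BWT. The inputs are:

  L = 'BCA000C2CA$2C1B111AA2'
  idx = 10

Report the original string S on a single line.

LF mapping: 15 17 11 1 2 3 18 8 19 12 0 9 20 4 16 5 6 7 13 14 10
Walk LF starting at row 10, prepending L[row]:
  step 1: row=10, L[10]='$', prepend. Next row=LF[10]=0
  step 2: row=0, L[0]='B', prepend. Next row=LF[0]=15
  step 3: row=15, L[15]='1', prepend. Next row=LF[15]=5
  step 4: row=5, L[5]='0', prepend. Next row=LF[5]=3
  step 5: row=3, L[3]='0', prepend. Next row=LF[3]=1
  step 6: row=1, L[1]='C', prepend. Next row=LF[1]=17
  step 7: row=17, L[17]='1', prepend. Next row=LF[17]=7
  step 8: row=7, L[7]='2', prepend. Next row=LF[7]=8
  step 9: row=8, L[8]='C', prepend. Next row=LF[8]=19
  step 10: row=19, L[19]='A', prepend. Next row=LF[19]=14
  step 11: row=14, L[14]='B', prepend. Next row=LF[14]=16
  step 12: row=16, L[16]='1', prepend. Next row=LF[16]=6
  step 13: row=6, L[6]='C', prepend. Next row=LF[6]=18
  step 14: row=18, L[18]='A', prepend. Next row=LF[18]=13
  step 15: row=13, L[13]='1', prepend. Next row=LF[13]=4
  step 16: row=4, L[4]='0', prepend. Next row=LF[4]=2
  step 17: row=2, L[2]='A', prepend. Next row=LF[2]=11
  step 18: row=11, L[11]='2', prepend. Next row=LF[11]=9
  step 19: row=9, L[9]='A', prepend. Next row=LF[9]=12
  step 20: row=12, L[12]='C', prepend. Next row=LF[12]=20
  step 21: row=20, L[20]='2', prepend. Next row=LF[20]=10
Reversed output: 2CA2A01AC1BAC21C001B$

Answer: 2CA2A01AC1BAC21C001B$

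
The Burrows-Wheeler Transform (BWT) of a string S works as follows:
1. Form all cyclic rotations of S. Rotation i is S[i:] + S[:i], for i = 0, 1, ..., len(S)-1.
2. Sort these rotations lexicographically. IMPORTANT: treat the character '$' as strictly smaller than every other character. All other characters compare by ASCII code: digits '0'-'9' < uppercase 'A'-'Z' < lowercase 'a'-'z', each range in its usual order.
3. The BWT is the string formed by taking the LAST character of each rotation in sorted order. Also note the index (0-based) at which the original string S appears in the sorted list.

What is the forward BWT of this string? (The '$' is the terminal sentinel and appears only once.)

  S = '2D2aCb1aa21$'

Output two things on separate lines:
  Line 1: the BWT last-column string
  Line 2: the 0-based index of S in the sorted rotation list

Answer: 12ba$Da2a21C
4

Derivation:
All 12 rotations (rotation i = S[i:]+S[:i]):
  rot[0] = 2D2aCb1aa21$
  rot[1] = D2aCb1aa21$2
  rot[2] = 2aCb1aa21$2D
  rot[3] = aCb1aa21$2D2
  rot[4] = Cb1aa21$2D2a
  rot[5] = b1aa21$2D2aC
  rot[6] = 1aa21$2D2aCb
  rot[7] = aa21$2D2aCb1
  rot[8] = a21$2D2aCb1a
  rot[9] = 21$2D2aCb1aa
  rot[10] = 1$2D2aCb1aa2
  rot[11] = $2D2aCb1aa21
Sorted (with $ < everything):
  sorted[0] = $2D2aCb1aa21  (last char: '1')
  sorted[1] = 1$2D2aCb1aa2  (last char: '2')
  sorted[2] = 1aa21$2D2aCb  (last char: 'b')
  sorted[3] = 21$2D2aCb1aa  (last char: 'a')
  sorted[4] = 2D2aCb1aa21$  (last char: '$')
  sorted[5] = 2aCb1aa21$2D  (last char: 'D')
  sorted[6] = Cb1aa21$2D2a  (last char: 'a')
  sorted[7] = D2aCb1aa21$2  (last char: '2')
  sorted[8] = a21$2D2aCb1a  (last char: 'a')
  sorted[9] = aCb1aa21$2D2  (last char: '2')
  sorted[10] = aa21$2D2aCb1  (last char: '1')
  sorted[11] = b1aa21$2D2aC  (last char: 'C')
Last column: 12ba$Da2a21C
Original string S is at sorted index 4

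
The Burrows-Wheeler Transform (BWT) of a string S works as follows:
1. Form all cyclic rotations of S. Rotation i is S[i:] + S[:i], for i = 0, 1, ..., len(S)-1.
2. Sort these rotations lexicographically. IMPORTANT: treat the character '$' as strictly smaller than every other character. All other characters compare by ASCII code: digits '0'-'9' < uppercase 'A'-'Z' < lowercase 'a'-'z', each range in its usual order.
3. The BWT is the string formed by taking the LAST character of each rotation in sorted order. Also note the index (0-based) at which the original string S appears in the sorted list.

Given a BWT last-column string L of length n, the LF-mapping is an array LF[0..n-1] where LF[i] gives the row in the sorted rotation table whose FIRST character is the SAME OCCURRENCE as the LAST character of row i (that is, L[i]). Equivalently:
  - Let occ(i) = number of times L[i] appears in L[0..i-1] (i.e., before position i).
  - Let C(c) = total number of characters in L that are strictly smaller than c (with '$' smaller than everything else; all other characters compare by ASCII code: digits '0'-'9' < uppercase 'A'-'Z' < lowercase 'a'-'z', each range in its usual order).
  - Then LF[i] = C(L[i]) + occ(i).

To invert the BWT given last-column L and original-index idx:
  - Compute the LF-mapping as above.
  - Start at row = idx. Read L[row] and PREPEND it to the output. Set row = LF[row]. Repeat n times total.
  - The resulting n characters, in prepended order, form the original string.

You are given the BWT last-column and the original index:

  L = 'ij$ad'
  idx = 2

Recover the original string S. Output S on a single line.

LF mapping: 3 4 0 1 2
Walk LF starting at row 2, prepending L[row]:
  step 1: row=2, L[2]='$', prepend. Next row=LF[2]=0
  step 2: row=0, L[0]='i', prepend. Next row=LF[0]=3
  step 3: row=3, L[3]='a', prepend. Next row=LF[3]=1
  step 4: row=1, L[1]='j', prepend. Next row=LF[1]=4
  step 5: row=4, L[4]='d', prepend. Next row=LF[4]=2
Reversed output: djai$

Answer: djai$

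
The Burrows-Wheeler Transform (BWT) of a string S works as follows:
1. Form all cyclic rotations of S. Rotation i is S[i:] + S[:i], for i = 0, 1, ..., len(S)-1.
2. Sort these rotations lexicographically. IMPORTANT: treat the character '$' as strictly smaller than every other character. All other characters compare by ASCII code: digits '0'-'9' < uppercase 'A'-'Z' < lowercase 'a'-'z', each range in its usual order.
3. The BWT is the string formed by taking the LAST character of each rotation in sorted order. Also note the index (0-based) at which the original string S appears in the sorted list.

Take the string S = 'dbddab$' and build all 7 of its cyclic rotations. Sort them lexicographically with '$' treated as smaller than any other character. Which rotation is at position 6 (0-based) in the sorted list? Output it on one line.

Answer: ddab$db

Derivation:
All 7 rotations (rotation i = S[i:]+S[:i]):
  rot[0] = dbddab$
  rot[1] = bddab$d
  rot[2] = ddab$db
  rot[3] = dab$dbd
  rot[4] = ab$dbdd
  rot[5] = b$dbdda
  rot[6] = $dbddab
Sorted (with $ < everything):
  sorted[0] = $dbddab
  sorted[1] = ab$dbdd
  sorted[2] = b$dbdda
  sorted[3] = bddab$d
  sorted[4] = dab$dbd
  sorted[5] = dbddab$
  sorted[6] = ddab$db
sorted[6] = ddab$db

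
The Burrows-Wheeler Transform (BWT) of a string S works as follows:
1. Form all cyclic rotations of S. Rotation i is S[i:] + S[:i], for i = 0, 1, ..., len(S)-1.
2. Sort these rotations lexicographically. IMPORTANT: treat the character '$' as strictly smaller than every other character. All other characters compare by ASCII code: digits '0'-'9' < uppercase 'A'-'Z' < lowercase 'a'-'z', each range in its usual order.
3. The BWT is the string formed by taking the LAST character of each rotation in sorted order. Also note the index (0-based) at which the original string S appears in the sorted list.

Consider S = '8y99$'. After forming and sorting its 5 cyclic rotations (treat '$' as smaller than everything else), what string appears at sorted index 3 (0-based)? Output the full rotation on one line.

Answer: 99$8y

Derivation:
All 5 rotations (rotation i = S[i:]+S[:i]):
  rot[0] = 8y99$
  rot[1] = y99$8
  rot[2] = 99$8y
  rot[3] = 9$8y9
  rot[4] = $8y99
Sorted (with $ < everything):
  sorted[0] = $8y99
  sorted[1] = 8y99$
  sorted[2] = 9$8y9
  sorted[3] = 99$8y
  sorted[4] = y99$8
sorted[3] = 99$8y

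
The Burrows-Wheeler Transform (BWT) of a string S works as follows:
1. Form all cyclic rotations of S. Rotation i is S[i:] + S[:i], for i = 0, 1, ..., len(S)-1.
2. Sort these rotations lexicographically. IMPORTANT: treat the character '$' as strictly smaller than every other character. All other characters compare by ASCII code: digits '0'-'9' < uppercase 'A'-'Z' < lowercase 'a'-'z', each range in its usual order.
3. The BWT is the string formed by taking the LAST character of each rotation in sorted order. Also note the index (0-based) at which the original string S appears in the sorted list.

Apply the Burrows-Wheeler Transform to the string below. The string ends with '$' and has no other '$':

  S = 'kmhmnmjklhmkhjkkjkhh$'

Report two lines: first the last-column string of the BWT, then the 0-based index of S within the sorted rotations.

All 21 rotations (rotation i = S[i:]+S[:i]):
  rot[0] = kmhmnmjklhmkhjkkjkhh$
  rot[1] = mhmnmjklhmkhjkkjkhh$k
  rot[2] = hmnmjklhmkhjkkjkhh$km
  rot[3] = mnmjklhmkhjkkjkhh$kmh
  rot[4] = nmjklhmkhjkkjkhh$kmhm
  rot[5] = mjklhmkhjkkjkhh$kmhmn
  rot[6] = jklhmkhjkkjkhh$kmhmnm
  rot[7] = klhmkhjkkjkhh$kmhmnmj
  rot[8] = lhmkhjkkjkhh$kmhmnmjk
  rot[9] = hmkhjkkjkhh$kmhmnmjkl
  rot[10] = mkhjkkjkhh$kmhmnmjklh
  rot[11] = khjkkjkhh$kmhmnmjklhm
  rot[12] = hjkkjkhh$kmhmnmjklhmk
  rot[13] = jkkjkhh$kmhmnmjklhmkh
  rot[14] = kkjkhh$kmhmnmjklhmkhj
  rot[15] = kjkhh$kmhmnmjklhmkhjk
  rot[16] = jkhh$kmhmnmjklhmkhjkk
  rot[17] = khh$kmhmnmjklhmkhjkkj
  rot[18] = hh$kmhmnmjklhmkhjkkjk
  rot[19] = h$kmhmnmjklhmkhjkkjkh
  rot[20] = $kmhmnmjklhmkhjkkjkhh
Sorted (with $ < everything):
  sorted[0] = $kmhmnmjklhmkhjkkjkhh  (last char: 'h')
  sorted[1] = h$kmhmnmjklhmkhjkkjkh  (last char: 'h')
  sorted[2] = hh$kmhmnmjklhmkhjkkjk  (last char: 'k')
  sorted[3] = hjkkjkhh$kmhmnmjklhmk  (last char: 'k')
  sorted[4] = hmkhjkkjkhh$kmhmnmjkl  (last char: 'l')
  sorted[5] = hmnmjklhmkhjkkjkhh$km  (last char: 'm')
  sorted[6] = jkhh$kmhmnmjklhmkhjkk  (last char: 'k')
  sorted[7] = jkkjkhh$kmhmnmjklhmkh  (last char: 'h')
  sorted[8] = jklhmkhjkkjkhh$kmhmnm  (last char: 'm')
  sorted[9] = khh$kmhmnmjklhmkhjkkj  (last char: 'j')
  sorted[10] = khjkkjkhh$kmhmnmjklhm  (last char: 'm')
  sorted[11] = kjkhh$kmhmnmjklhmkhjk  (last char: 'k')
  sorted[12] = kkjkhh$kmhmnmjklhmkhj  (last char: 'j')
  sorted[13] = klhmkhjkkjkhh$kmhmnmj  (last char: 'j')
  sorted[14] = kmhmnmjklhmkhjkkjkhh$  (last char: '$')
  sorted[15] = lhmkhjkkjkhh$kmhmnmjk  (last char: 'k')
  sorted[16] = mhmnmjklhmkhjkkjkhh$k  (last char: 'k')
  sorted[17] = mjklhmkhjkkjkhh$kmhmn  (last char: 'n')
  sorted[18] = mkhjkkjkhh$kmhmnmjklh  (last char: 'h')
  sorted[19] = mnmjklhmkhjkkjkhh$kmh  (last char: 'h')
  sorted[20] = nmjklhmkhjkkjkhh$kmhm  (last char: 'm')
Last column: hhkklmkhmjmkjj$kknhhm
Original string S is at sorted index 14

Answer: hhkklmkhmjmkjj$kknhhm
14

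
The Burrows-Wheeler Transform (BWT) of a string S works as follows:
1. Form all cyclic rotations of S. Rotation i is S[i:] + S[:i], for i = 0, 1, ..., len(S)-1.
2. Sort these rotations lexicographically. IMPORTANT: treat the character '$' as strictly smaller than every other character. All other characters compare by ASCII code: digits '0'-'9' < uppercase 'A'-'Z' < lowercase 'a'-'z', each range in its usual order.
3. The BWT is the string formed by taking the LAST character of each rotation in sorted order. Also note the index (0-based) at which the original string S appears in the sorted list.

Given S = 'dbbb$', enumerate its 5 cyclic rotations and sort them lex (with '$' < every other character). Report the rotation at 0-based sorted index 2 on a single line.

All 5 rotations (rotation i = S[i:]+S[:i]):
  rot[0] = dbbb$
  rot[1] = bbb$d
  rot[2] = bb$db
  rot[3] = b$dbb
  rot[4] = $dbbb
Sorted (with $ < everything):
  sorted[0] = $dbbb
  sorted[1] = b$dbb
  sorted[2] = bb$db
  sorted[3] = bbb$d
  sorted[4] = dbbb$
sorted[2] = bb$db

Answer: bb$db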